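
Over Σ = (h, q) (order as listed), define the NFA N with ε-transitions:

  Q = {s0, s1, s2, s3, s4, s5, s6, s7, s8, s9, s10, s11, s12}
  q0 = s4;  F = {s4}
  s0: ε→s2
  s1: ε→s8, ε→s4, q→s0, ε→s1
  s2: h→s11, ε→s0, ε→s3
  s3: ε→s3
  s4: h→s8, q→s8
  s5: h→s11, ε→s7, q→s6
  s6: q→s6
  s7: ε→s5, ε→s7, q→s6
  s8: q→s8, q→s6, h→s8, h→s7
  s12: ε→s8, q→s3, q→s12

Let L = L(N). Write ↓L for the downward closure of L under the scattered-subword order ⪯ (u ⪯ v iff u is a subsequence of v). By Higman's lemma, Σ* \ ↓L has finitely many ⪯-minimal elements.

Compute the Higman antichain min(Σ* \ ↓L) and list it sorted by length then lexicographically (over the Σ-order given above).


A = [h, q].

|Q|=13, |F|=1, |δ|=25 (11 ε).
min D↑ (2 st, q0=0, F={1}): 0:h→1,q→1 1:h→1,q→1 [Hopcroft].
'h': |S_i|=[6, 5] end={s11,s5,s6,s7,s8} — reject; 1/1 del acc.
'q': run [6, 5] end={s11,s5,s6,s7,s8} ∉↓L; 1/1 single-dels accept.
2 obstructions.


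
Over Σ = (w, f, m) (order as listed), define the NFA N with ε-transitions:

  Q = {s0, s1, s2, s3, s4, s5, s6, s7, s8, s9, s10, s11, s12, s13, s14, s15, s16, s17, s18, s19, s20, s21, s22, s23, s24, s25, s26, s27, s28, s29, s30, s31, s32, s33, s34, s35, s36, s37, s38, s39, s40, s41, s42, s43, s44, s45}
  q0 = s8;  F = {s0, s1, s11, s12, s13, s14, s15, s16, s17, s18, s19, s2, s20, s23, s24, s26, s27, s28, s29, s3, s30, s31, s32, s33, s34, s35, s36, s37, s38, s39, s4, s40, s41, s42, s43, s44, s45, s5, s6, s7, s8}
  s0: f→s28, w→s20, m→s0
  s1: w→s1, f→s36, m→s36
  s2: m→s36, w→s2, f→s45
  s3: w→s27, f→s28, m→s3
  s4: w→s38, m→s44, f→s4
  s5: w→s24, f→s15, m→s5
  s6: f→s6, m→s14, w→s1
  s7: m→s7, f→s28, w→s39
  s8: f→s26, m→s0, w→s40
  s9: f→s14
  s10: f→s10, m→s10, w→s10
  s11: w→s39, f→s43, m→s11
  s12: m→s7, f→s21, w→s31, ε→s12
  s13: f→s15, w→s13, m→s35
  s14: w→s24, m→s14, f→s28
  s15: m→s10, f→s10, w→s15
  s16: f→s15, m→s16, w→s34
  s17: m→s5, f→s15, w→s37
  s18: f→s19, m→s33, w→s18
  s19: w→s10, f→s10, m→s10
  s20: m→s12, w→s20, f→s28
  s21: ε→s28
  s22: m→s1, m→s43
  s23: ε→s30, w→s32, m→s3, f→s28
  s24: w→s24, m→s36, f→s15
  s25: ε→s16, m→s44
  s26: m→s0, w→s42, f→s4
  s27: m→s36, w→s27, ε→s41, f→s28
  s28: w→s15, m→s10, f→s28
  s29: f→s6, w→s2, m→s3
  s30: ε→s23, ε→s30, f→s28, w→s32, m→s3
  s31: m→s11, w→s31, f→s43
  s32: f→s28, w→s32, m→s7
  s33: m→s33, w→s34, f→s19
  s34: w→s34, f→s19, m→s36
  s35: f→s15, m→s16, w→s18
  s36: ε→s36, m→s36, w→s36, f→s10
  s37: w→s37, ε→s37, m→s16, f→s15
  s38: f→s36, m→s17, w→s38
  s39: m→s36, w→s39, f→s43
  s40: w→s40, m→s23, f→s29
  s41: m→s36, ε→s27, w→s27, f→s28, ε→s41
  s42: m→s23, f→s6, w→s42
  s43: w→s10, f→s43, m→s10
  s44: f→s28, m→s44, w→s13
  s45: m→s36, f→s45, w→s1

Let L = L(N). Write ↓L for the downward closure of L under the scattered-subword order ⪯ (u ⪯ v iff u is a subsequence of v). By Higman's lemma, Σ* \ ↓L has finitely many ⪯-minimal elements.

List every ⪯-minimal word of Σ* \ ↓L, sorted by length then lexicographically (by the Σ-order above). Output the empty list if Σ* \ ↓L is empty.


|Q|=46, |F|=41, |δ|=141 (11 ε).
min D↑ (40 st, q0=0, F={18}): 0:w→1,f→2,m→3 1:w→1,f→4,m→5 2:w→6,f→7,m→3 3:w→8,f→9,m→3 4:w→10,f→11,m→12 5:w→13,f→9,m→12 6:w→6,f→11,m→5 7:w→14,f→7,m→15 8:w→8,f→9,m→16 9:w→17,f→9,m→18 10:w→10,f→19,m→20 11:w→21,f→11,m→22 12:w→23,f→9,m→12 13:w→13,f→9,m→24 14:w→14,f→20,m→25 15:w→26,f→9,m→15 16:w→27,f→9,m→24 17:w→17,f→18,m→18 18:w→18,f→18,m→18 19:w→21,f→19,m→20 20:w→20,f→18,m→20 21:w→21,f→20,m→20 22:w→28,f→9,m→22 23:w→23,f→9,m→20 24:w→29,f→9,m→24 25:w→30,f→17,m→31 26:w→26,f→17,m→32 27:w→27,f→33,m→34 28:w→28,f→17,m→20 29:w→29,f→33,m→20 30:w→30,f→17,m→35 31:w→28,f→17,m→31 32:w→36,f→17,m→35 33:w→18,f→33,m→18 34:w→29,f→33,m→34 35:w→37,f→17,m→35 36:w→36,f→38,m→39 37:w→37,f→38,m→20 38:w→18,f→18,m→18 39:w→37,f→38,m→39 (ε-aug+det+¬).
'mfm': run [43, 32, 6, 1] end={s10} — reject; 3/3 single-dels accept.
'mfwf': N↓-sim [43, 32, 6, 2, 1] end={s10} rej; 4/4 del acc.
'wfwmf': |S_i|=[43, 38, 17, 10, 2, 1] end={s10} — reject; 5/5 del acc.
'ffwff': |S_i|=[43, 41, 24, 16, 4, 1] end={s10} rej; 5/5 single-dels accept.
'wmmwmf': run [43, 38, 28, 18, 11, 2, 1] end={s10} ∉↓L; 6/6 deletions ∈↓L.
'mwmwfw': N↓-sim [43, 32, 24, 17, 11, 3, 1] end={s10} — reject; 6/6 single-dels accept.
6 minimals (antichain).

Antichain: [mfm, mfwf, wfwmf, ffwff, wmmwmf, mwmwfw].


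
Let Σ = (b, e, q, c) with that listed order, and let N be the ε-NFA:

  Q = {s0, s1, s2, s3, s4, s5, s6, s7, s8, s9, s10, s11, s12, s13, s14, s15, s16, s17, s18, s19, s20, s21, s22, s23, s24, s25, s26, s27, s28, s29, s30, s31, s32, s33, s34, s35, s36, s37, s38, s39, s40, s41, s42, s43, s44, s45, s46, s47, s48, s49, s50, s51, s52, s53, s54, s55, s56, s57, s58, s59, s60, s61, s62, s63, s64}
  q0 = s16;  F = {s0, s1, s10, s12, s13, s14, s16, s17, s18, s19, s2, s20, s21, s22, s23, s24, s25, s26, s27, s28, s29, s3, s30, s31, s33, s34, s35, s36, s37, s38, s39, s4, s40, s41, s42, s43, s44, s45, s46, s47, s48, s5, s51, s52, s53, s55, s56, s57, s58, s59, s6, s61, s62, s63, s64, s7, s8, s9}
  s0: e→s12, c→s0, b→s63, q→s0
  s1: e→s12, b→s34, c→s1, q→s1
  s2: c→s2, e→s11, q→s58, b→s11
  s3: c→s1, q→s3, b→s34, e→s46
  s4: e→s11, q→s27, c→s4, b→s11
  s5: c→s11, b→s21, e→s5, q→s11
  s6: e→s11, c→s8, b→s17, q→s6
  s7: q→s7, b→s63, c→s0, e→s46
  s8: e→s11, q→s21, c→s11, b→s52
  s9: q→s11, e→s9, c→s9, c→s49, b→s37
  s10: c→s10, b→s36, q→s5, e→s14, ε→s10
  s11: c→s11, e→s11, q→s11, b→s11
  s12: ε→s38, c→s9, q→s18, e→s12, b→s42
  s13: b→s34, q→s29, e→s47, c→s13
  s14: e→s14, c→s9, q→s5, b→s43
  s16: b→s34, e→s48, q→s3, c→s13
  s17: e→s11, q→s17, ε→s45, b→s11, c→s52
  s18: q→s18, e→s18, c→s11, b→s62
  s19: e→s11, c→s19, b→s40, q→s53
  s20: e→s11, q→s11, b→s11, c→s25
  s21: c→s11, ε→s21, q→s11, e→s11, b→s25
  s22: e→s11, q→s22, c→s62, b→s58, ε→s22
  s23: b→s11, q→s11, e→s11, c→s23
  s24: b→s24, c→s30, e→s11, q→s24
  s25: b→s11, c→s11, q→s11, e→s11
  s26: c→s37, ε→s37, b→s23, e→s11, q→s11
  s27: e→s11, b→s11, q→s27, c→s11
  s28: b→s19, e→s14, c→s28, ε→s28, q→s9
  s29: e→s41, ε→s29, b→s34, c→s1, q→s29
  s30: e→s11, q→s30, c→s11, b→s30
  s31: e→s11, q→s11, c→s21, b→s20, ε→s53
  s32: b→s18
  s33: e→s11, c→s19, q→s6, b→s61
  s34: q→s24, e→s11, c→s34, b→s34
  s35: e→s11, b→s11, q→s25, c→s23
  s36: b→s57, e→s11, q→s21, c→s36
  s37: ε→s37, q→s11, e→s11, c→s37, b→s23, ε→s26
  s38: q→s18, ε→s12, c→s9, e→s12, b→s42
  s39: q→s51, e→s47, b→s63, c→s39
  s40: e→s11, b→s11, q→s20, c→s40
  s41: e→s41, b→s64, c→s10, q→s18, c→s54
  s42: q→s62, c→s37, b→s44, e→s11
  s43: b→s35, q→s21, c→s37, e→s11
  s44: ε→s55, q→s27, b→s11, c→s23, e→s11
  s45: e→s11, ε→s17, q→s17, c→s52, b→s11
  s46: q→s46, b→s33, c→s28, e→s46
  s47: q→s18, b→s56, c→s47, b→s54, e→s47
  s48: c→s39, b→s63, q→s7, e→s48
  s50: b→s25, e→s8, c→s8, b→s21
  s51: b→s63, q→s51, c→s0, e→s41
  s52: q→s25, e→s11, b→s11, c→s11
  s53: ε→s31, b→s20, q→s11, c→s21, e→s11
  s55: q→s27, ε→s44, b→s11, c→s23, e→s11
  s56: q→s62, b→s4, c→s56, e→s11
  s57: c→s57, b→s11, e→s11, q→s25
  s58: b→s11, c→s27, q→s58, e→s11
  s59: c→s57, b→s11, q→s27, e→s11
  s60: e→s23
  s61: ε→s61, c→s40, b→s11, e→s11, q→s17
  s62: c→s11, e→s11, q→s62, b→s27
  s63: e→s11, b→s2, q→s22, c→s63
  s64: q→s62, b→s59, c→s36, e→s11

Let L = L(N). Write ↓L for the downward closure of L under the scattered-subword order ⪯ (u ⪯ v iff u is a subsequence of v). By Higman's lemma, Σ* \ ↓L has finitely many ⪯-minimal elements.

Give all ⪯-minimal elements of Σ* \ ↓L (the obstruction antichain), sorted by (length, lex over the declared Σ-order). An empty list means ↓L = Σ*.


|Q|=65, |F|=58, |δ|=262 (17 ε).
min D↑ (54 st, q0=0, F={5}): 0:b→1,e→2,q→3,c→4 1:b→1,e→5,q→6,c→1 2:b→7,e→2,q→8,c→9 3:b→1,e→10,q→3,c→11 4:b→1,e→12,q→13,c→4 5:b→5,e→5,q→5,c→5 6:b→6,e→5,q→6,c→14 7:b→15,e→5,q→16,c→7 8:b→7,e→10,q→8,c→17 9:b→7,e→12,q→18,c→9 10:b→19,e→10,q→10,c→20 11:b→1,e→21,q→11,c→11 12:b→22,e→12,q→23,c→12 13:b→1,e→24,q→13,c→11 14:b→14,e→5,q→14,c→5 15:b→5,e→5,q→25,c→15 16:b→25,e→5,q→16,c→26 17:b→7,e→21,q→17,c→17 18:b→7,e→24,q→18,c→17 19:b→27,e→5,q→28,c→29 20:b→29,e→30,q→31,c→20 21:b→32,e→21,q→23,c→31 22:b→33,e→5,q→26,c→22 23:b→26,e→23,q→23,c→5 24:b→34,e→24,q→23,c→35 25:b→5,e→5,q→25,c→36 26:b→36,e→5,q→26,c→5 27:b→5,e→5,q→37,c→38 28:b→37,e→5,q→28,c→39 29:b→38,e→5,q→40,c→29 30:b→41,e→30,q→42,c→31 31:b→43,e→31,q→5,c→31 32:b→44,e→5,q→26,c→43 33:b→5,e→5,q→36,c→33 34:b→45,e→5,q→26,c→46 35:b→46,e→30,q→42,c→35 36:b→5,e→5,q→36,c→5 37:b→5,e→5,q→37,c→47 38:b→5,e→5,q→48,c→38 39:b→47,e→5,q→49,c→5 40:b→48,e→5,q→5,c→49 41:b→50,e→5,q→49,c→43 42:b→49,e→42,q→5,c→5 43:b→51,e→5,q→5,c→43 44:b→5,e→5,q→36,c→51 45:b→5,e→5,q→36,c→52 46:b→52,e→5,q→49,c→46 47:b→5,e→5,q→53,c→5 48:b→5,e→5,q→5,c→53 49:b→53,e→5,q→5,c→5 50:b→5,e→5,q→53,c→51 51:b→5,e→5,q→5,c→51 52:b→5,e→5,q→53,c→52 53:b→5,e→5,q→5,c→5 [Hopcroft].
'be': run [61, 39, 1] end={s11} — reject; 2/2 del acc.
'bqcc': N↓-sim [61, 39, 17, 8, 1] end={s11} rej; 4/4 deletions ∈↓L.
'ebbb': run [61, 53, 36, 18, 1] end={s11} — reject; 4/4 single-dels accept.
'ceqc': N↓-sim [61, 51, 30, 7, 1] end={s11} ∉↓L; 4/4 single-dels accept.
'qecqq': run [61, 54, 41, 24, 12, 1] end={s11} — reject; 5/5 deletions ∈↓L.
'qcecq': run [61, 54, 41, 20, 6, 1] end={s11} rej; 5/5 single-dels accept.
6 words, ⪯-incomp.

A = [be, bqcc, ebbb, ceqc, qecqq, qcecq].


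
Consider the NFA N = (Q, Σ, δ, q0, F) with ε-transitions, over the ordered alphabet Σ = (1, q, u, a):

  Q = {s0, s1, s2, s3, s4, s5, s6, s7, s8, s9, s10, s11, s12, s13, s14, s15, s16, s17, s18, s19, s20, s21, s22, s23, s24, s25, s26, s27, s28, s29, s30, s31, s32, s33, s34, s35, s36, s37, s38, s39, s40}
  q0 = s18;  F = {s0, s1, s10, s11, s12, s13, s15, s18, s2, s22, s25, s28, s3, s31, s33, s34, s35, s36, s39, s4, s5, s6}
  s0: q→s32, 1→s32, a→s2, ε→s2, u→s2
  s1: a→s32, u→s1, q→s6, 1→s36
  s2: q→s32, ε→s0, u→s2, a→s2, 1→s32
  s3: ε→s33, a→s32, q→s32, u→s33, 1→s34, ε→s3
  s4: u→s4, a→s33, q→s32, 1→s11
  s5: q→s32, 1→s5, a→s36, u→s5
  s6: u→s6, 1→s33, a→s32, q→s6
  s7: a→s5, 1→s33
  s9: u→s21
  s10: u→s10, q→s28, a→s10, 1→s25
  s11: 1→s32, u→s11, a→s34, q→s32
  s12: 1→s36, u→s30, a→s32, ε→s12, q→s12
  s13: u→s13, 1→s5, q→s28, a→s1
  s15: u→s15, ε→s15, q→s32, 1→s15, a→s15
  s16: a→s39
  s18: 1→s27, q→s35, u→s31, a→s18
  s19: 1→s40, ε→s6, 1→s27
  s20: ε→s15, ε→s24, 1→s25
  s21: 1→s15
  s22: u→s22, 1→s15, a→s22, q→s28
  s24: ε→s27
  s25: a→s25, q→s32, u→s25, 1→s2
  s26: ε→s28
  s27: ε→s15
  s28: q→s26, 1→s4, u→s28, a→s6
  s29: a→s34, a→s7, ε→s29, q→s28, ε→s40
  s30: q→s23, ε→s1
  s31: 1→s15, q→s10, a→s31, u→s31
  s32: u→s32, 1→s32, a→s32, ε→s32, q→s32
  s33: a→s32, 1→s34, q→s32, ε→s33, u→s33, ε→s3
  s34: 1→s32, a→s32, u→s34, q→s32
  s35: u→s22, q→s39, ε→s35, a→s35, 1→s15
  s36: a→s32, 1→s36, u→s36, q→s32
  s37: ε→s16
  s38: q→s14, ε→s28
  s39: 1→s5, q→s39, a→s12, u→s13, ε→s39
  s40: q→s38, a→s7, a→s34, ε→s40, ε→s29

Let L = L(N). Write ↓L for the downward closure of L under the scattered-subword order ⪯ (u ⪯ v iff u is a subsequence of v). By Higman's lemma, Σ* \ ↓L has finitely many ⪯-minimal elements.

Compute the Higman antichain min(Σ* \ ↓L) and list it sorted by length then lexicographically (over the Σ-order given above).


min(Σ*\↓L) = [1q, qqaa, uq111].

|Q|=41, |F|=22, |δ|=132 (24 ε).
min D↑ (21 st, q0=0, F={4}): 0:1→1,q→2,u→3,a→0 1:1→1,q→4,u→1,a→1 2:1→1,q→5,u→6,a→2 3:1→1,q→7,u→3,a→3 4:1→4,q→4,u→4,a→4 5:1→8,q→5,u→9,a→10 6:1→1,q→11,u→6,a→6 7:1→12,q→11,u→7,a→7 8:1→8,q→4,u→8,a→13 9:1→8,q→11,u→9,a→14 10:1→13,q→10,u→14,a→4 11:1→15,q→11,u→11,a→16 12:1→17,q→4,u→12,a→12 13:1→13,q→4,u→13,a→4 14:1→13,q→16,u→14,a→4 15:1→18,q→4,u→15,a→19 16:1→19,q→16,u→16,a→4 17:1→4,q→4,u→17,a→17 18:1→4,q→4,u→18,a→20 19:1→20,q→4,u→19,a→4 20:1→4,q→4,u→20,a→4 [Hopcroft].
'1q': |S_i|=[27, 13, 1] end={s32} — reject; 2/2 single-dels accept.
'qqaa': N↓-sim [27, 24, 17, 10, 1] end={s32} rej; 4/4 deletions ∈↓L.
'uq111': N↓-sim [27, 22, 14, 9, 5, 1] end={s32} rej; 5/5 del acc.
3 minimals (antichain).


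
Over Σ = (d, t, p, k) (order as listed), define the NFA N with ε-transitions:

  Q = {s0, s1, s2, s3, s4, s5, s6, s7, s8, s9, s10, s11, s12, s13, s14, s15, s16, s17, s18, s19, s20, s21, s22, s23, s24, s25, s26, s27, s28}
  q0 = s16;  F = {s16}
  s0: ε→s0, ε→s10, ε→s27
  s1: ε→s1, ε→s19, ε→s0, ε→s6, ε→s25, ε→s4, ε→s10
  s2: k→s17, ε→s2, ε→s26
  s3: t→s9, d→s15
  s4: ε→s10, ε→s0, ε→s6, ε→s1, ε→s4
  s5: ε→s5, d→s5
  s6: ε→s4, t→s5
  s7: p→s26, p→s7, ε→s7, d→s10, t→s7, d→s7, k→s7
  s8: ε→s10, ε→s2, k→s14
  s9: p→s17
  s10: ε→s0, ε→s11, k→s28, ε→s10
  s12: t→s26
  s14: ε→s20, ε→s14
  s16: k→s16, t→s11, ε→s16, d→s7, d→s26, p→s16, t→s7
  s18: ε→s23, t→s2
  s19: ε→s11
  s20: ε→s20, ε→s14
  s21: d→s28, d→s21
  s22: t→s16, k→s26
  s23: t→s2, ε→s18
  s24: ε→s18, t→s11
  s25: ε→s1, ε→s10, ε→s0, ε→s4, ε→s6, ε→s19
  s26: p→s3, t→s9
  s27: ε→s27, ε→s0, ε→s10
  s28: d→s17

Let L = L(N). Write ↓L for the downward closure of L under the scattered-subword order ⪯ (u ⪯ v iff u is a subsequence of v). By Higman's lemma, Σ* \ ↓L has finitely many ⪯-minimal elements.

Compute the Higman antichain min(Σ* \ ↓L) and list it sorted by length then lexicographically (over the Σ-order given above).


A = [d, t].

|Q|=29, |F|=1, |δ|=74 (43 ε).
min D↑ (2 st, q0=0, F={1}): 0:d→1,t→1,p→0,k→0 1:d→1,t→1,p→1,k→1 (ε-aug+det+¬).
'd': N↓-sim [12, 11] end={s0,s10,s11,s15,s17,s26,s27,s28,s3,s7,s9} — reject; 1/1 deletions ∈↓L.
't': run [12, 11] end={s0,s10,s11,s15,s17,s26,s27,s28,s3,s7,s9} ∉↓L; 1/1 single-dels accept.
2 obstructions.


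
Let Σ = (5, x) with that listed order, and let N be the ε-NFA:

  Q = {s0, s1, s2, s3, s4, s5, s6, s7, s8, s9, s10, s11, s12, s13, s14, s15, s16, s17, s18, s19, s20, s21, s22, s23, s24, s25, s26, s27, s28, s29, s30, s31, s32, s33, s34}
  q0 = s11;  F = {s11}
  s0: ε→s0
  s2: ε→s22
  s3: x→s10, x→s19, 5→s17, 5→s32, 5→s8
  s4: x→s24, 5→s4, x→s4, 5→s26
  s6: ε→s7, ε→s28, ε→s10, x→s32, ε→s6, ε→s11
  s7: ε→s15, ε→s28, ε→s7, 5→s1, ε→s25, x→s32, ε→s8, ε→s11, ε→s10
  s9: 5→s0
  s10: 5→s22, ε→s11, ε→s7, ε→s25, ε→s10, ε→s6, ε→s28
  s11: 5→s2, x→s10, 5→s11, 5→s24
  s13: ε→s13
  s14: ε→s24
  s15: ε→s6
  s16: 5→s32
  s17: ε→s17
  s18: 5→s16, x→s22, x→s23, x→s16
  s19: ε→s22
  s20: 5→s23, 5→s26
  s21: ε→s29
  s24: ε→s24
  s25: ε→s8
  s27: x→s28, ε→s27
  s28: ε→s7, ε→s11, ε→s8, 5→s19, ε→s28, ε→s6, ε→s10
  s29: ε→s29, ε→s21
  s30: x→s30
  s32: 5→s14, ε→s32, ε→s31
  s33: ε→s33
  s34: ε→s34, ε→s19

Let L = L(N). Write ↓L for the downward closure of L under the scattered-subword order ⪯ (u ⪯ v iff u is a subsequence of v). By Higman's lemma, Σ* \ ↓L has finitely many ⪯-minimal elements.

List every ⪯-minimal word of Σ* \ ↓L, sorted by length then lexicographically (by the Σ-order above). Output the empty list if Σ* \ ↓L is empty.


|Q|=35, |F|=1, |δ|=71 (42 ε).
min D↑ (1 st, q0=0, F={}): 0:5→0,x→0 (ε-aug+det+¬).
L(D↑) = ∅ ⇒ ↓L = Σ*.

Antichain: [].


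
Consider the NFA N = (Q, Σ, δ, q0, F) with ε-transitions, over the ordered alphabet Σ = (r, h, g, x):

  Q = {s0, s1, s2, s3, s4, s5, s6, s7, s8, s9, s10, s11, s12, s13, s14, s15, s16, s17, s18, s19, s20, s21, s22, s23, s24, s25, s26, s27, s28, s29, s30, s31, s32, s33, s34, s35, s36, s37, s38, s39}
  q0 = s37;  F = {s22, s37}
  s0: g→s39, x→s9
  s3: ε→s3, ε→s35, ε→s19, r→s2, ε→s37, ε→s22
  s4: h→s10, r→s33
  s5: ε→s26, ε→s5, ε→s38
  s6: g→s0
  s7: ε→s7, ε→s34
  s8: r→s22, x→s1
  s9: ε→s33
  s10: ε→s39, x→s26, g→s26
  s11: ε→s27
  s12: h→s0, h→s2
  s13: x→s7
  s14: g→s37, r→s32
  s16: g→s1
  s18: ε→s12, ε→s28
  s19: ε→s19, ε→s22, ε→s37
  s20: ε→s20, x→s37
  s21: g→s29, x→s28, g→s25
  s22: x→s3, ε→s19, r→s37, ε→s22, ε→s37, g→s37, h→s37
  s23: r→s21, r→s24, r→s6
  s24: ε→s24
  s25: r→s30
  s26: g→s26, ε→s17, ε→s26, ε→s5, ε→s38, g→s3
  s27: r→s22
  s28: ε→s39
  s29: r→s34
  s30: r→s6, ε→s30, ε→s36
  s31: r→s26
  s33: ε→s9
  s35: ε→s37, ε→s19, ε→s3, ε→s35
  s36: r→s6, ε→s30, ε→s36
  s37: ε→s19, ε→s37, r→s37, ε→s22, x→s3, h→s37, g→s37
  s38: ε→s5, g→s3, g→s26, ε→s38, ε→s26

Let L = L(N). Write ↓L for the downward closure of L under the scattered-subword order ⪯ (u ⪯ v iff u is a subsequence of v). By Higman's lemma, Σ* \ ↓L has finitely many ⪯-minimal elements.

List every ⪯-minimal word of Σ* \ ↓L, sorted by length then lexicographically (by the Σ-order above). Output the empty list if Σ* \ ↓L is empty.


|Q|=40, |F|=2, |δ|=84 (43 ε).
min D↑ (1 st, q0=0, F={}): 0:r→0,h→0,g→0,x→0 (ε-aug+det+¬).
L(D↑) = ∅; no obstructions.

Antichain: [].


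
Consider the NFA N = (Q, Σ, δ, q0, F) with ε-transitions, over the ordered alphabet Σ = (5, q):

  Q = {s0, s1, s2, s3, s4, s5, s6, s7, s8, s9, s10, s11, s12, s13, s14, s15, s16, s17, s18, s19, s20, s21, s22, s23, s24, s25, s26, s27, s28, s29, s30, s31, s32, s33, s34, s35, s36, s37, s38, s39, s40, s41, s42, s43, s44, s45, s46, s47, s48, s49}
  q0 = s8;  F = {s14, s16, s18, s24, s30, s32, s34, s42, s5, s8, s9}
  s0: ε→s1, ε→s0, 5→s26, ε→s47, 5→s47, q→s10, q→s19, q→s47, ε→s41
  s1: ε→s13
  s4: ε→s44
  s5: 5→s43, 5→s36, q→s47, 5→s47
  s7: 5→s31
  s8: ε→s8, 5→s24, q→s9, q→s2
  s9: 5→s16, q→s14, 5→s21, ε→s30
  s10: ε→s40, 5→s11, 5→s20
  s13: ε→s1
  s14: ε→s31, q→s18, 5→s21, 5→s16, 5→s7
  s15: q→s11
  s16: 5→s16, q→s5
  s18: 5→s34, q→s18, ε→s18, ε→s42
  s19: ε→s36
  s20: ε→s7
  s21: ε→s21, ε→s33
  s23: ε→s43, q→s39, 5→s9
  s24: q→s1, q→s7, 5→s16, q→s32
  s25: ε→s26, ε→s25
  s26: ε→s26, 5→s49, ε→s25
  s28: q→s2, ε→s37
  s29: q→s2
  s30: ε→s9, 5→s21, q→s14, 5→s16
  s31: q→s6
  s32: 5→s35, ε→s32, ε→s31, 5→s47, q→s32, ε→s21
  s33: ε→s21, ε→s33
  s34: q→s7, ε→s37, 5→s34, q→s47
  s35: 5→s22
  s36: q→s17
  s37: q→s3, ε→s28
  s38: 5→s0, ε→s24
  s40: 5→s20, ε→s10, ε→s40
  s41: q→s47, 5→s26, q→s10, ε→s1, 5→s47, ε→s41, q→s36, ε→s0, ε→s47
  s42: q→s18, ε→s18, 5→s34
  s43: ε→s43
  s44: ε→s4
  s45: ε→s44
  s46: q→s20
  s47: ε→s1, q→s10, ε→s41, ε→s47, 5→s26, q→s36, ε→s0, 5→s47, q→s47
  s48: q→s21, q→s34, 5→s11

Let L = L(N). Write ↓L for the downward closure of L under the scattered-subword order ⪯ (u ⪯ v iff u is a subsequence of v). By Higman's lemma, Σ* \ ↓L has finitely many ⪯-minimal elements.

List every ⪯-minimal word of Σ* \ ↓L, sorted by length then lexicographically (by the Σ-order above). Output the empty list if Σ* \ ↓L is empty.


|Q|=50, |F|=11, |δ|=113 (46 ε).
min D↑ (10 st, q0=0, F={7}): 0:5→1,q→2 1:5→3,q→4 2:5→3,q→5 3:5→3,q→6 4:5→7,q→4 5:5→3,q→8 6:5→7,q→7 7:5→7,q→7 8:5→9,q→8 9:5→9,q→7 (ε-aug+det+¬).
'5q5': |S_i|=[38, 32, 27, 21] end={s0,s1,s10,s11,s13,s17,s19,s20,s22,s25,s26,s31,…} rej; 3/3 deletions ∈↓L.
'55qq': N↓-sim [38, 32, 28, 22, 18] end={s0,s1,s10,s11,s13,s17,s19,s20,s25,s26,s31,s36,…} ∉↓L; 4/4 del acc.
'q5qq': run [38, 36, 30, 22, 18] end={s0,s1,s10,s11,s13,s17,s19,s20,s25,s26,s31,s36,…} rej; 4/4 deletions ∈↓L.
'qqq5q': |S_i|=[38, 36, 34, 32, 26, 20] end={s0,s1,s10,s11,s13,s17,s19,s2,s20,s25,s26,s3,…} — reject; 5/5 del acc.
4 obstructions.

A = [5q5, 55qq, q5qq, qqq5q].


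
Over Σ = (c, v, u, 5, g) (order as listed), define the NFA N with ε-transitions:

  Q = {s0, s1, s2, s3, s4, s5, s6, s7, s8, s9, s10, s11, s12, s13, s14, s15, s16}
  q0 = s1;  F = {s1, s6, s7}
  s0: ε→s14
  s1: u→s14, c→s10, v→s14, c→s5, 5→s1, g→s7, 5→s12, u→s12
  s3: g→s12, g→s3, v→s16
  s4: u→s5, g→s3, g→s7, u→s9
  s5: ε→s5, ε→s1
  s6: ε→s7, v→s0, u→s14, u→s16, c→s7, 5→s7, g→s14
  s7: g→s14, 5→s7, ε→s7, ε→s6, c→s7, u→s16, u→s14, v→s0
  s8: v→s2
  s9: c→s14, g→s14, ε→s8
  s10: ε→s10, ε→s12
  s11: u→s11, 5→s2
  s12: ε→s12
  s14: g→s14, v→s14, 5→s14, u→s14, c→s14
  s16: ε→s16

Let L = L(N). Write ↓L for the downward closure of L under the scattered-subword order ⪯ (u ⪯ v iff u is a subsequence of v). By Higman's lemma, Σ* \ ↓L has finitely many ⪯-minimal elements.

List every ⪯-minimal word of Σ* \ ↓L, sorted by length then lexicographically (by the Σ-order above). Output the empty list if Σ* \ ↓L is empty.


|Q|=17, |F|=3, |δ|=48 (11 ε).
min D↑ (3 st, q0=0, F={1}): 0:c→0,v→1,u→1,5→0,g→2 1:c→1,v→1,u→1,5→1,g→1 2:c→2,v→1,u→1,5→2,g→1 (ε-aug+det+¬).
'v': run [9, 2] end={s0,s14} — reject; 1/1 del acc.
'u': N↓-sim [9, 3] end={s12,s14,s16} — reject; 1/1 del acc.
'gg': run [9, 5, 1] end={s14} ∉↓L; 2/2 single-dels accept.
3 words, ⪯-incomp.

min(Σ*\↓L) = [v, u, gg].


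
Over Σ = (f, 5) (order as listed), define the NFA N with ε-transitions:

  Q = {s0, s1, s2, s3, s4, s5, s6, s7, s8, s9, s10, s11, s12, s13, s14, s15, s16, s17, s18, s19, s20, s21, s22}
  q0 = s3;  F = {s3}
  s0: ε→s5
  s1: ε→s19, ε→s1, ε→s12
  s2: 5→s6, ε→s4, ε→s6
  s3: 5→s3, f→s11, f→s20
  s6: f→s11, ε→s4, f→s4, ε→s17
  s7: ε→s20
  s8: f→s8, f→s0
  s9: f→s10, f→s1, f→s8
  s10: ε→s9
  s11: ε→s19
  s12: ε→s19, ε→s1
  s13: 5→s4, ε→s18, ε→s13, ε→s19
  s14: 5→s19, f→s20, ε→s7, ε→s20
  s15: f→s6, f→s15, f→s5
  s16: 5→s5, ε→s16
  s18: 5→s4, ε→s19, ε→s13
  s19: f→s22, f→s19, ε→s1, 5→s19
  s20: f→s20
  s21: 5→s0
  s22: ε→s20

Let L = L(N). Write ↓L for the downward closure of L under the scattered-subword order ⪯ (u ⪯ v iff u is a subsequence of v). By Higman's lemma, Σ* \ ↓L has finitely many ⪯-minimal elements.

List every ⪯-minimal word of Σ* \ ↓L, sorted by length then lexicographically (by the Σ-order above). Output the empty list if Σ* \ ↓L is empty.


|Q|=23, |F|=1, |δ|=47 (23 ε).
min D↑ (2 st, q0=0, F={1}): 0:f→1,5→0 1:f→1,5→1 [Hopcroft].
'f': run [7, 6] end={s1,s11,s12,s19,s20,s22} — reject; 1/1 deletions ∈↓L.
1 obstructions.

min(Σ*\↓L) = [f].


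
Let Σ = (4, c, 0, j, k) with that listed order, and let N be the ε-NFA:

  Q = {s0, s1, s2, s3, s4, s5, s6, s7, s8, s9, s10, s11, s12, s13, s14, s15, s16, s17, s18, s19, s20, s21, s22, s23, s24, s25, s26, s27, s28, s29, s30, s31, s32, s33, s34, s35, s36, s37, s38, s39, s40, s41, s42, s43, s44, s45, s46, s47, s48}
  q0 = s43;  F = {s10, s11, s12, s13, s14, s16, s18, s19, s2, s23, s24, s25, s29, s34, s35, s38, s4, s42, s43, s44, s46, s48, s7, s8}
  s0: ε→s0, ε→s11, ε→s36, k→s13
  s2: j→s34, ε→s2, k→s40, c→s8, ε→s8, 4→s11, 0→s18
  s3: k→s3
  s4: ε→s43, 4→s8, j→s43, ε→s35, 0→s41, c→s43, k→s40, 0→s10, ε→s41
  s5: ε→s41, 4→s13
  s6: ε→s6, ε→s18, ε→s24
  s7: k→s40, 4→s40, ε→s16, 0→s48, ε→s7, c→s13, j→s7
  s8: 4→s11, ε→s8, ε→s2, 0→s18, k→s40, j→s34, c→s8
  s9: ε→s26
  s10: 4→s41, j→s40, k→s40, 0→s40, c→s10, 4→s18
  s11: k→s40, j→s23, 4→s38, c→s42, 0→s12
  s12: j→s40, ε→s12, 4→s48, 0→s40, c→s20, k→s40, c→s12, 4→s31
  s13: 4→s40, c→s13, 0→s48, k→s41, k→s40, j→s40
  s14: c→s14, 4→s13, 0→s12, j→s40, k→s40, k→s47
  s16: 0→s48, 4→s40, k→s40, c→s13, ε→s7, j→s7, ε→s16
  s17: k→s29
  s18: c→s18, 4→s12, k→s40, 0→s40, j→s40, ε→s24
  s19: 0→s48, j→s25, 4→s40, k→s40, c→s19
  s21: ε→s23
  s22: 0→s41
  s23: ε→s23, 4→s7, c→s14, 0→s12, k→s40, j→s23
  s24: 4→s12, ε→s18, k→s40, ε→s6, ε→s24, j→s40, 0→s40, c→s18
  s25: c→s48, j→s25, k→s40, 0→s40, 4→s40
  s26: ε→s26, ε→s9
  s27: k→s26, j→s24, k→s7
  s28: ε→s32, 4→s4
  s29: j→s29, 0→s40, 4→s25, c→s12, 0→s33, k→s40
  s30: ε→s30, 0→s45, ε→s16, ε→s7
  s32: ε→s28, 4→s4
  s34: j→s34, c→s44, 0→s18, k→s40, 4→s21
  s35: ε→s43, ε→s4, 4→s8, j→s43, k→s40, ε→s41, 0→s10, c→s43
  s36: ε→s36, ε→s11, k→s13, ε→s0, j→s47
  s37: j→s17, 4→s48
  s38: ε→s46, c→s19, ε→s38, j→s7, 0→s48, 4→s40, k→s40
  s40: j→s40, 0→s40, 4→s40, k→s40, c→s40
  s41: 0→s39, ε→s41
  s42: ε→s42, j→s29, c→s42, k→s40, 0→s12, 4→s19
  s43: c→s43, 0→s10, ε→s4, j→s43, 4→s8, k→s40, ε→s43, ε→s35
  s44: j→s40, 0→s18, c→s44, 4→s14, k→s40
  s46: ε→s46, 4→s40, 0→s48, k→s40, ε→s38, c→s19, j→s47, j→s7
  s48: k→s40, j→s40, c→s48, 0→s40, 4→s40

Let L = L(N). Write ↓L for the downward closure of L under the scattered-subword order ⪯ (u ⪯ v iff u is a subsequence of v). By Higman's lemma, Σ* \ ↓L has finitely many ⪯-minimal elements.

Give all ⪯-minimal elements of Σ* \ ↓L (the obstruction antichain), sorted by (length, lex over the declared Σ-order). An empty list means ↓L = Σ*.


min(Σ*\↓L) = [k, 00, 0j, 4444, 4jcj, 44cj0].

|Q|=49, |F|=24, |δ|=197 (48 ε).
min D↑ (19 st, q0=0, F={3}): 0:4→1,c→0,0→2,j→0,k→3 1:4→4,c→1,0→5,j→6,k→3 2:4→5,c→2,0→3,j→3,k→3 3:4→3,c→3,0→3,j→3,k→3 4:4→7,c→8,0→9,j→10,k→3 5:4→9,c→5,0→3,j→3,k→3 6:4→10,c→11,0→5,j→6,k→3 7:4→3,c→12,0→13,j→14,k→3 8:4→12,c→8,0→9,j→15,k→3 9:4→13,c→9,0→3,j→3,k→3 10:4→14,c→16,0→9,j→10,k→3 11:4→16,c→11,0→5,j→3,k→3 12:4→3,c→12,0→13,j→17,k→3 13:4→3,c→13,0→3,j→3,k→3 14:4→3,c→18,0→13,j→14,k→3 15:4→17,c→9,0→3,j→15,k→3 16:4→18,c→16,0→9,j→3,k→3 17:4→3,c→13,0→3,j→17,k→3 18:4→3,c→18,0→13,j→3,k→3 [Hopcroft].
'k': run [33, 4] end={s39,s40,s41,s47} rej; 1/1 single-dels accept.
'00': |S_i|=[33, 12, 2] end={s39,s40} — reject; 2/2 single-dels accept.
'0j': N↓-sim [33, 12, 1] end={s40} rej; 2/2 del acc.
'4444': |S_i|=[33, 29, 22, 13, 1] end={s40} ∉↓L; 4/4 del acc.
'4jcj': N↓-sim [33, 29, 22, 14, 1] end={s40} ∉↓L; 4/4 del acc.
'44cj0': run [33, 29, 22, 15, 8, 2] end={s33,s40} rej; 5/5 del acc.
6 minimals (antichain).


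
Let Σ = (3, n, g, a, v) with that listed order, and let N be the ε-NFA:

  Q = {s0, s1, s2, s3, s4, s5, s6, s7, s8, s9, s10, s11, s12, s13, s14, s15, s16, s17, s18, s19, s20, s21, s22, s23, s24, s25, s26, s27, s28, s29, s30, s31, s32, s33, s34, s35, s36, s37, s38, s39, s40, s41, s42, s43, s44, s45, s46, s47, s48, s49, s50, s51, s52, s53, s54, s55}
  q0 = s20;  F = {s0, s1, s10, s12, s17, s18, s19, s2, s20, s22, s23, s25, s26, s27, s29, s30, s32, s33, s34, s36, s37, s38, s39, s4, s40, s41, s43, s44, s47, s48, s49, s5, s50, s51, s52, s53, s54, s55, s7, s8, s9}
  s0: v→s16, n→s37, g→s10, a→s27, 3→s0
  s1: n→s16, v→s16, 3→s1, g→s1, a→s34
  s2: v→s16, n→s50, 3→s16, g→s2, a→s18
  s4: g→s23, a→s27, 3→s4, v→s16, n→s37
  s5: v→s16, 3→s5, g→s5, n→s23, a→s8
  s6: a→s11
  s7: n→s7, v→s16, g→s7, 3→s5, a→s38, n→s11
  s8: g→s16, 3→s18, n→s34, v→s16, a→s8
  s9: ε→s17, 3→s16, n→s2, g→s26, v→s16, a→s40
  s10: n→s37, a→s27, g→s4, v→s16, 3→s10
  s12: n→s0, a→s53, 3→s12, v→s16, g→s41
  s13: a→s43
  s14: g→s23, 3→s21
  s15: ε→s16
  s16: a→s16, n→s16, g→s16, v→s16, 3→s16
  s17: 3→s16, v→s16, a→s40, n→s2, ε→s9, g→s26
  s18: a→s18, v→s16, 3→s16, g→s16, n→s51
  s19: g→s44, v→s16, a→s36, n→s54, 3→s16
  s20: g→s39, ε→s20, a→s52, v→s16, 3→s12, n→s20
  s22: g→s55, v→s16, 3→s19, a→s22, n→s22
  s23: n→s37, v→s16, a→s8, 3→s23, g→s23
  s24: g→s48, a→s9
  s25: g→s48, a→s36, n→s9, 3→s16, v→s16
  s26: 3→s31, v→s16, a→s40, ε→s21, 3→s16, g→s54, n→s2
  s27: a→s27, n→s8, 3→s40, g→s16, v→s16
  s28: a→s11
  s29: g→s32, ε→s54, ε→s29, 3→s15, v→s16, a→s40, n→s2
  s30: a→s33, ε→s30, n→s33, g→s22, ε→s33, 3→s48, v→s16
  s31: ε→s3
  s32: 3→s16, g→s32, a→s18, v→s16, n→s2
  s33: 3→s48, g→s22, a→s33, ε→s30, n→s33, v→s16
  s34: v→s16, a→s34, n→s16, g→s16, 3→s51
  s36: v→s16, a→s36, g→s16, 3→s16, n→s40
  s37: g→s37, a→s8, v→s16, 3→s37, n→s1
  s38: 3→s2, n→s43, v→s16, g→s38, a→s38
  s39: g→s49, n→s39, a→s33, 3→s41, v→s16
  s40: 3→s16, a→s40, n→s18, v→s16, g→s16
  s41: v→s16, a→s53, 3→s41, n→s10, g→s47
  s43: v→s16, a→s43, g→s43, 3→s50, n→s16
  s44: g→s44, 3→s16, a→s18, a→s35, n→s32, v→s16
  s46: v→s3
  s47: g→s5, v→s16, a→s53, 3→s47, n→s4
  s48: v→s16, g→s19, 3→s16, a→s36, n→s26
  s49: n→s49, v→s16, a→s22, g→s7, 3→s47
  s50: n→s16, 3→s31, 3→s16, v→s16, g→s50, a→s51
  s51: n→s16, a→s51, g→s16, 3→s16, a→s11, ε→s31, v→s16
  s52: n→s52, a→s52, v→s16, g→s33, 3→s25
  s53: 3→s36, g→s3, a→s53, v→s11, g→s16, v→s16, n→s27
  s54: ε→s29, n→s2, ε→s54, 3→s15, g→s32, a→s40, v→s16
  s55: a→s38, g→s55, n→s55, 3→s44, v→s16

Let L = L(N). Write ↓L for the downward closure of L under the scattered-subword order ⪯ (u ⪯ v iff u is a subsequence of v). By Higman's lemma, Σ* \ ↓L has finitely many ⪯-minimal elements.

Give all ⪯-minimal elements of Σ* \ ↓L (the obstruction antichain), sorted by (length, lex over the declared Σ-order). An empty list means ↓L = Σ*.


Antichain: [v, 3ag, a33, 3nnnn, gggann].

|Q|=56, |F|=41, |δ|=239 (14 ε).
min D↑ (39 st, q0=0, F={4}): 0:3→1,n→0,g→2,a→3,v→4 1:3→1,n→5,g→6,a→7,v→4 2:3→6,n→2,g→8,a→9,v→4 3:3→10,n→3,g→9,a→3,v→4 4:3→4,n→4,g→4,a→4,v→4 5:3→5,n→11,g→12,a→13,v→4 6:3→6,n→12,g→14,a→7,v→4 7:3→15,n→13,g→4,a→7,v→4 8:3→14,n→8,g→16,a→17,v→4 9:3→18,n→9,g→17,a→9,v→4 10:3→4,n→19,g→18,a→15,v→4 11:3→11,n→20,g→11,a→21,v→4 12:3→12,n→11,g→22,a→13,v→4 13:3→23,n→21,g→4,a→13,v→4 14:3→14,n→22,g→24,a→7,v→4 15:3→4,n→23,g→4,a→15,v→4 16:3→24,n→16,g→16,a→25,v→4 17:3→26,n→17,g→27,a→17,v→4 18:3→4,n→28,g→26,a→15,v→4 19:3→4,n→29,g→28,a→23,v→4 20:3→20,n→4,g→20,a→30,v→4 21:3→31,n→30,g→4,a→21,v→4 22:3→22,n→11,g→32,a→13,v→4 23:3→4,n→31,g→4,a→23,v→4 24:3→24,n→32,g→24,a→21,v→4 25:3→29,n→33,g→25,a→25,v→4 26:3→4,n→34,g→35,a→15,v→4 27:3→35,n→27,g→27,a→25,v→4 28:3→4,n→29,g→34,a→23,v→4 29:3→4,n→36,g→29,a→31,v→4 30:3→37,n→4,g→4,a→30,v→4 31:3→4,n→37,g→4,a→31,v→4 32:3→32,n→11,g→32,a→21,v→4 33:3→36,n→4,g→33,a→33,v→4 34:3→4,n→29,g→38,a→23,v→4 35:3→4,n→38,g→35,a→31,v→4 36:3→4,n→4,g→36,a→37,v→4 37:3→4,n→4,g→4,a→37,v→4 38:3→4,n→29,g→38,a→31,v→4 [Hopcroft].
'v': run [48, 2] end={s11,s16} ∉↓L; 1/1 single-dels accept.
'3ag': run [48, 37, 13, 2] end={s16,s3} — reject; 3/3 single-dels accept.
'a33': N↓-sim [48, 34, 23, 4] end={s15,s16,s3,s31} — reject; 3/3 single-dels accept.
'3nnnn': N↓-sim [48, 37, 26, 12, 8, 1] end={s16} — reject; 5/5 del acc.
'gggann': |S_i|=[48, 41, 33, 21, 13, 8, 1] end={s16} — reject; 6/6 del acc.
5 words, ⪯-incomp.


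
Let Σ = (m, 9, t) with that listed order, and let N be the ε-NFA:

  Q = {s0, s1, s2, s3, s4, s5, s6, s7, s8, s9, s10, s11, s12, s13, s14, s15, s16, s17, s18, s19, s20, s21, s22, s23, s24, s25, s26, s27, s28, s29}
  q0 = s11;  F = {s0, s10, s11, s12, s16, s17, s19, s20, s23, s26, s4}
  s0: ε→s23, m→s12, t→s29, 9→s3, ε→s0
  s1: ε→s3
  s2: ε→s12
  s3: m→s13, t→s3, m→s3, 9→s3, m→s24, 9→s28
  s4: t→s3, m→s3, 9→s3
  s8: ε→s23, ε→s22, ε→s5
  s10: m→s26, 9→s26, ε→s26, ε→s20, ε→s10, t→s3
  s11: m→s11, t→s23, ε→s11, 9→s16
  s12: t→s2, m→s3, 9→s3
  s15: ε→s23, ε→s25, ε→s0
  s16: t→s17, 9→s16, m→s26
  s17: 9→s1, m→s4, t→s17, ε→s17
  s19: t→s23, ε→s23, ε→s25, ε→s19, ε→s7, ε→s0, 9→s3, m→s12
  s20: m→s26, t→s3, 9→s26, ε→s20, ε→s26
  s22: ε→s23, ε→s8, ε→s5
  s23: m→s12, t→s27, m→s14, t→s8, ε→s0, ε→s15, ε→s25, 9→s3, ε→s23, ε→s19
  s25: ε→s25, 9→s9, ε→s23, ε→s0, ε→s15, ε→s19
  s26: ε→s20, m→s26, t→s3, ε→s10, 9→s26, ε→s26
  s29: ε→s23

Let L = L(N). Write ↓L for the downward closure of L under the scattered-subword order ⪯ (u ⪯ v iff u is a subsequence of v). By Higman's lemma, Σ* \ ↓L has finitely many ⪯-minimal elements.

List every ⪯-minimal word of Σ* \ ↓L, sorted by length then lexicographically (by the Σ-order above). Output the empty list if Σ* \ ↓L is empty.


min(Σ*\↓L) = [t9, 9mt, tmm].

|Q|=30, |F|=11, |δ|=81 (39 ε).
min D↑ (8 st, q0=0, F={6}): 0:m→0,9→1,t→2 1:m→3,9→1,t→4 2:m→5,9→6,t→2 3:m→3,9→3,t→6 4:m→7,9→6,t→4 5:m→6,9→6,t→5 6:m→6,9→6,t→6 7:m→6,9→6,t→6.
't9': N↓-sim [27, 22, 6] end={s1,s13,s24,s28,s3,s9} rej; 2/2 deletions ∈↓L.
'9mt': N↓-sim [27, 12, 8, 4] end={s13,s24,s28,s3} ∉↓L; 3/3 deletions ∈↓L.
'tmm': |S_i|=[27, 22, 8, 4] end={s13,s24,s28,s3} — reject; 3/3 deletions ∈↓L.
3 obstructions.


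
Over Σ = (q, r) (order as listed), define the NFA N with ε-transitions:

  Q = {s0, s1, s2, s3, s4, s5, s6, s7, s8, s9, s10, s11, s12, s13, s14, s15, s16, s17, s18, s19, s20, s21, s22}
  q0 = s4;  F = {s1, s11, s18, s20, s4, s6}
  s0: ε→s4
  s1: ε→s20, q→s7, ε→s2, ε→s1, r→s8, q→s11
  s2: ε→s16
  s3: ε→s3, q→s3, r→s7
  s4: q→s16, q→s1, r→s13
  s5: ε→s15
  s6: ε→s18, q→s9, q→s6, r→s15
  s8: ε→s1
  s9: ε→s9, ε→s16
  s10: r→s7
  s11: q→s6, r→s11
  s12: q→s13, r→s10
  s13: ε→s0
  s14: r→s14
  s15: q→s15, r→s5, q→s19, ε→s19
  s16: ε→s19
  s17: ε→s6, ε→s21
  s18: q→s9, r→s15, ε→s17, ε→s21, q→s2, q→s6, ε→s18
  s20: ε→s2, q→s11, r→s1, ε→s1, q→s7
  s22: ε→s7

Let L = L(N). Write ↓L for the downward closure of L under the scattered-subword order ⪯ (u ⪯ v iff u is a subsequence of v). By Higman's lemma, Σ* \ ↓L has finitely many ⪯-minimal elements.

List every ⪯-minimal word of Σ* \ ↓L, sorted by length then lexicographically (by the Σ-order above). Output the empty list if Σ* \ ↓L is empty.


|Q|=23, |F|=6, |δ|=49 (22 ε).
min D↑ (5 st, q0=0, F={4}): 0:q→1,r→0 1:q→2,r→1 2:q→3,r→2 3:q→3,r→4 4:q→4,r→4 (ε-aug+det+¬).
'qqqr': |S_i|=[18, 15, 12, 10, 3] end={s15,s19,s5} — reject; 4/4 deletions ∈↓L.
1 minimals (antichain).

min(Σ*\↓L) = [qqqr].


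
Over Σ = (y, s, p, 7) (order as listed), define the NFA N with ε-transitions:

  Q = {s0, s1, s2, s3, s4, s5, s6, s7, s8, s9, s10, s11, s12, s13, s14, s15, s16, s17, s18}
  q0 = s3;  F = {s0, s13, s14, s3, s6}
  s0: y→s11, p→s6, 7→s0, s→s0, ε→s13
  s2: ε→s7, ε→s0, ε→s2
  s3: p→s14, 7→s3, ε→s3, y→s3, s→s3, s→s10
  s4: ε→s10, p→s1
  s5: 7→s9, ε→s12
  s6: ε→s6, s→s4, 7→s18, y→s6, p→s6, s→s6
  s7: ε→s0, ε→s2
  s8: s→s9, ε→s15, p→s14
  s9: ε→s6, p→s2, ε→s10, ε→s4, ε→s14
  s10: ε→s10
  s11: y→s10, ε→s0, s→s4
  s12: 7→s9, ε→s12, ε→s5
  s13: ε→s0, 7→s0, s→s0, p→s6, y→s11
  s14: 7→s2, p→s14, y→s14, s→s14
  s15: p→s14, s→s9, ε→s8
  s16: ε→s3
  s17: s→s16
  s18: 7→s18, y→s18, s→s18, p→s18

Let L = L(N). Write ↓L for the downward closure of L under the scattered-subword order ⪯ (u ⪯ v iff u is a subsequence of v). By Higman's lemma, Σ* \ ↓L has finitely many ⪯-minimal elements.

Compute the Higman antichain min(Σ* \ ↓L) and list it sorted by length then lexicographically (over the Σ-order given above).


|Q|=19, |F|=5, |δ|=59 (22 ε).
min D↑ (5 st, q0=0, F={4}): 0:y→0,s→0,p→1,7→0 1:y→1,s→1,p→1,7→2 2:y→2,s→2,p→3,7→2 3:y→3,s→3,p→3,7→4 4:y→4,s→4,p→4,7→4.
'p7p7': N↓-sim [12, 11, 10, 5, 1] end={s18} ∉↓L; 4/4 single-dels accept.
1 minimals (antichain).

Antichain: [p7p7].


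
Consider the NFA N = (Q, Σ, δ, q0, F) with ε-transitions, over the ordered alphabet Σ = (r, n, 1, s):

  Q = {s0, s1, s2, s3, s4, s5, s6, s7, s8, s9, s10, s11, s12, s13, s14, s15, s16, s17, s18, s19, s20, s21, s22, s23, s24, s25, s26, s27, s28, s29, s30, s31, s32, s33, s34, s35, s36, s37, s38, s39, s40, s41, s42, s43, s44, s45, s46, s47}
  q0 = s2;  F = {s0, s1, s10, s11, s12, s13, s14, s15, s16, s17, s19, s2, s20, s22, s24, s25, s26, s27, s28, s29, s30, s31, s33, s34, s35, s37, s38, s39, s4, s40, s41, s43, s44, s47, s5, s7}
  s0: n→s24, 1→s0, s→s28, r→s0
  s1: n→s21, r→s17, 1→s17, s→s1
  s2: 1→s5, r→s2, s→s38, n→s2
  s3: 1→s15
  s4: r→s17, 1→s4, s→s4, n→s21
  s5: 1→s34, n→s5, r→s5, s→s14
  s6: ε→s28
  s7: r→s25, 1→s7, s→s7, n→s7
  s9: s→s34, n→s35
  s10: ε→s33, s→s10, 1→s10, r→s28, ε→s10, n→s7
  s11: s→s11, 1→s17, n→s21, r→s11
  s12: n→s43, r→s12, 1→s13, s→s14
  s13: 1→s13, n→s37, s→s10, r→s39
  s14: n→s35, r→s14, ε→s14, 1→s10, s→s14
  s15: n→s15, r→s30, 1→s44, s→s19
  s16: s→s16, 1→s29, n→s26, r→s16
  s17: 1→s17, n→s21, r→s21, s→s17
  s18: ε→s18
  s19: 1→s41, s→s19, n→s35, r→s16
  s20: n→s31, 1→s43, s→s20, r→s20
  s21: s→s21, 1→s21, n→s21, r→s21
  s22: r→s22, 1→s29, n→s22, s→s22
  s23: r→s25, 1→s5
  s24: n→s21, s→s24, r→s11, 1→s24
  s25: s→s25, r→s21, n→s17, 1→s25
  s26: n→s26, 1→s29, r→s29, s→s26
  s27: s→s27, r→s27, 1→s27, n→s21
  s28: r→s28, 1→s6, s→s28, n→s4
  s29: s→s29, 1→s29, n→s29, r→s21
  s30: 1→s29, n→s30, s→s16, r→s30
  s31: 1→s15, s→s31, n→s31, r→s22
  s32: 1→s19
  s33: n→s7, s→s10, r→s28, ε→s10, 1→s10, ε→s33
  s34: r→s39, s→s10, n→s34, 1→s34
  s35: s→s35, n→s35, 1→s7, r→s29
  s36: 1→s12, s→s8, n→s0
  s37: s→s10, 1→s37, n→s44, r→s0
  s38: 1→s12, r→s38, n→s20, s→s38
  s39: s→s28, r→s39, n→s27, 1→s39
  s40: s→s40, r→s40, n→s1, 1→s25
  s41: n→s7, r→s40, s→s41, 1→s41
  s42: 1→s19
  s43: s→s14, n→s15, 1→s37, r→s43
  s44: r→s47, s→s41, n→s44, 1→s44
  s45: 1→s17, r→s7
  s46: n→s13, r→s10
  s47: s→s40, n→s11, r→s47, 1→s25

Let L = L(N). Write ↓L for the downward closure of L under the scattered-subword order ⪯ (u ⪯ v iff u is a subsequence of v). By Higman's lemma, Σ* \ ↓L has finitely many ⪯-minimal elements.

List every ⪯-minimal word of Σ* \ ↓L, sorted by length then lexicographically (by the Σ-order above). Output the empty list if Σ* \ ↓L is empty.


|Q|=48, |F|=36, |δ|=169 (7 ε).
min D↑ (36 st, q0=0, F={20}): 0:r→0,n→0,1→1,s→2 1:r→1,n→1,1→3,s→4 2:r→2,n→5,1→6,s→2 3:r→7,n→3,1→3,s→8 4:r→4,n→9,1→8,s→4 5:r→5,n→10,1→11,s→5 6:r→6,n→11,1→12,s→4 7:r→7,n→13,1→7,s→14 8:r→14,n→15,1→8,s→8 9:r→16,n→9,1→15,s→9 10:r→17,n→10,1→18,s→10 11:r→11,n→18,1→19,s→4 12:r→7,n→19,1→12,s→8 13:r→13,n→20,1→13,s→13 14:r→14,n→21,1→14,s→14 15:r→22,n→15,1→15,s→15 16:r→20,n→16,1→16,s→16 17:r→17,n→17,1→16,s→17 18:r→23,n→18,1→24,s→25 19:r→26,n→24,1→19,s→8 20:r→20,n→20,1→20,s→20 21:r→27,n→20,1→21,s→21 22:r→20,n→27,1→22,s→22 23:r→23,n→23,1→16,s→28 24:r→29,n→24,1→24,s→30 25:r→28,n→9,1→30,s→25 26:r→26,n→31,1→26,s→14 27:r→20,n→20,1→27,s→27 28:r→28,n→32,1→16,s→28 29:r→29,n→33,1→22,s→34 30:r→34,n→15,1→30,s→30 31:r→33,n→20,1→31,s→31 32:r→16,n→32,1→16,s→32 33:r→33,n→20,1→27,s→33 34:r→34,n→35,1→22,s→34 35:r→27,n→20,1→27,s→35 [Hopcroft].
'11rnn': |S_i|=[38, 33, 23, 14, 7, 1] end={s21} rej; 5/5 del acc.
'1snrr': N↓-sim [38, 33, 21, 9, 4, 1] end={s21} rej; 5/5 del acc.
'snnr1r': run [38, 35, 31, 21, 12, 4, 1] end={s21} — reject; 6/6 single-dels accept.
3 minimals (antichain).

A = [11rnn, 1snrr, snnr1r].
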